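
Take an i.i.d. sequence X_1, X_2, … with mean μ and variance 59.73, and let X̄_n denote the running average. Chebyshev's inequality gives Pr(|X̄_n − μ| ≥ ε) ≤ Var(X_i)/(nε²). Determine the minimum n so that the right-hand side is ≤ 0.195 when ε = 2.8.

Require 59.73/(n·2.8²) ≤ 0.195, i.e. n ≥ 59.73/(0.195·2.8²) = 39.070.
The smallest integer n is 40.

40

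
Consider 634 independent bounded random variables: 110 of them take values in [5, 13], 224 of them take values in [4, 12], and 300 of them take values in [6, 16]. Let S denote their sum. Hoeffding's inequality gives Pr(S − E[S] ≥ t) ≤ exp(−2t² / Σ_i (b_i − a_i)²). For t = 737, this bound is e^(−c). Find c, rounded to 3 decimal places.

21.145

Σ(b_i − a_i)² = 110·8² + 224·8² + 300·10² = 51376.
c = 2t² / 51376 = 2·737² / 51376 = 21.1449.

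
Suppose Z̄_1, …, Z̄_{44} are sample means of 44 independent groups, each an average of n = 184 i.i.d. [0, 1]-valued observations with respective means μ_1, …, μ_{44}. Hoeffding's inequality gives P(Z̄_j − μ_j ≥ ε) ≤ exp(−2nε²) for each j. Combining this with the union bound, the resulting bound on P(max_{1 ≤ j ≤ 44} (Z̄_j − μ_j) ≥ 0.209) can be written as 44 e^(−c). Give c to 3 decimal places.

Union bound over the 44 events: P(max_{1 ≤ j ≤ 44} (Z̄_j − μ_j) ≥ 0.209) ≤ 44·exp(−2nε²) = 44 exp(−2·184·0.209²).
So c = 2·184·0.209² = 16.0746.

16.075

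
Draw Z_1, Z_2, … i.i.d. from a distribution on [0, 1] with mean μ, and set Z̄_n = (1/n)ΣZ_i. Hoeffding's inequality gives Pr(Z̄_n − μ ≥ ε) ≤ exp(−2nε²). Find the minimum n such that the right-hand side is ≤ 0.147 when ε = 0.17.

34

Require exp(−2nε²) ≤ 0.147, i.e. 2nε² ≥ ln(1/0.147) = 1.917323.
So n ≥ 1.917323 / (2·0.17²) = 33.172.
The smallest integer n is 34.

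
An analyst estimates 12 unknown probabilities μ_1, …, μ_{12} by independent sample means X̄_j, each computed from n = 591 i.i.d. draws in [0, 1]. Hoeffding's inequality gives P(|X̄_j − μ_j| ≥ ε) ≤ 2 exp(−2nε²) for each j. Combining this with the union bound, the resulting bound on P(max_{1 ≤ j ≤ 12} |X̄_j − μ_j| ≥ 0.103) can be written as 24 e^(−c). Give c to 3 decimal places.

12.540

Union bound over the 12 events: P(max_{1 ≤ j ≤ 12} |X̄_j − μ_j| ≥ 0.103) ≤ 12·2·exp(−2nε²) = 24 exp(−2·591·0.103²).
So c = 2·591·0.103² = 12.5398.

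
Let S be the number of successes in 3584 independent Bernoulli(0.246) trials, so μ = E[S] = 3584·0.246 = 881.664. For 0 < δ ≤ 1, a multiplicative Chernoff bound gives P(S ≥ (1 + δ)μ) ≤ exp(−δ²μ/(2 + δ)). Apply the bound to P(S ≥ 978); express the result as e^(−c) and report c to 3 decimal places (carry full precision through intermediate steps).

4.990

Write 978 = (1 + δ)μ, so δ = 978/881.664 − 1 = 0.1092661…
Then the exponent is δ²μ/(2 + δ) = (978 − μ)² / (μ·(2 + δ)) = 4.990485.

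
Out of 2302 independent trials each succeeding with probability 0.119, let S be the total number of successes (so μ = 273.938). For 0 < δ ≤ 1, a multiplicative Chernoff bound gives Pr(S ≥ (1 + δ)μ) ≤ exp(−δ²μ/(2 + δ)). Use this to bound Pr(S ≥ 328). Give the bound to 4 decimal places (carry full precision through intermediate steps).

Write 328 = (1 + δ)μ, so δ = 328/273.938 − 1 = 0.1973512…
Then the exponent is δ²μ/(2 + δ) = (328 − μ)² / (μ·(2 + δ)) = 4.855483.
Bound = exp(−4.855483) = 0.00779.

0.0078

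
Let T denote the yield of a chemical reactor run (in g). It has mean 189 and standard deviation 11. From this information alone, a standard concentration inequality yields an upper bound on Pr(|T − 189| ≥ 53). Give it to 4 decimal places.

0.0431

Mean and variance are known, so Chebyshev's inequality applies.
Chebyshev: Pr(|T − μ| ≥ t) ≤ Var(T)/t².
Var(T) = σ² = 11² = 121.
Bound = 121 / 2809 = 0.0431.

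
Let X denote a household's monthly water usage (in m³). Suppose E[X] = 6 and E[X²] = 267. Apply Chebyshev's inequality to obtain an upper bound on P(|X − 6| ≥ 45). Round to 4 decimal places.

Var(X) = E[X²] − (E[X])² = 267 − 36 = 231.
Chebyshev's inequality: P(|X − μ| ≥ t) ≤ Var(X)/t² = 231/2025 = 0.1141.

0.1141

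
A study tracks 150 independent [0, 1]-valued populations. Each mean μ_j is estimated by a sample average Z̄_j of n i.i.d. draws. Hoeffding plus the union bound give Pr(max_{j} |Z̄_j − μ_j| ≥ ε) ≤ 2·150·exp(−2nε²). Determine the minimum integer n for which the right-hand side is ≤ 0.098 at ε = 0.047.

1817

Need 2·150·exp(−2nε²) ≤ 0.098, i.e. exp(−2nε²) ≤ 0.098/300.
So 2nε² ≥ ln(300/0.098) = 8.026570.
Hence n ≥ 8.026570/(2·0.047²) = 1816.788.
The smallest integer n is 1817.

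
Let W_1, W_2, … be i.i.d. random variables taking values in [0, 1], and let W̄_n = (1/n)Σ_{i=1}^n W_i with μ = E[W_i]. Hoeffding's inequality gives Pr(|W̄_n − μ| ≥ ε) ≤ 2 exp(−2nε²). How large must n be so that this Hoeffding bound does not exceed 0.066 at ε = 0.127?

Require 2·exp(−2nε²) ≤ 0.066, i.e. 2nε² ≥ ln(2/0.066) = 3.411248.
So n ≥ 3.411248 / (2·0.127²) = 105.749.
The smallest integer n is 106.

106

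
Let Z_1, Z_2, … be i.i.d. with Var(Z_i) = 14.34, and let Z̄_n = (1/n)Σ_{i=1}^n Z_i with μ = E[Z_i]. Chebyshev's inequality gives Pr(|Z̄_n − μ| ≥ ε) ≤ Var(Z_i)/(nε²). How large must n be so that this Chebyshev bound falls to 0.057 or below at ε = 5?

11

Require 14.34/(n·5²) ≤ 0.057, i.e. n ≥ 14.34/(0.057·5²) = 10.063.
The smallest integer n is 11.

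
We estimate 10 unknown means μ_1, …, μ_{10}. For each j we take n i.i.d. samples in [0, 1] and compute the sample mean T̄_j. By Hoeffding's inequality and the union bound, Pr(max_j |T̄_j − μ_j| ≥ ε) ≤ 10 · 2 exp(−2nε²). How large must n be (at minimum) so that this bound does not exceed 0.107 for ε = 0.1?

262

Need 2·10·exp(−2nε²) ≤ 0.107, i.e. exp(−2nε²) ≤ 0.107/20.
So 2nε² ≥ ln(20/0.107) = 5.230659.
Hence n ≥ 5.230659/(2·0.1²) = 261.533.
The smallest integer n is 262.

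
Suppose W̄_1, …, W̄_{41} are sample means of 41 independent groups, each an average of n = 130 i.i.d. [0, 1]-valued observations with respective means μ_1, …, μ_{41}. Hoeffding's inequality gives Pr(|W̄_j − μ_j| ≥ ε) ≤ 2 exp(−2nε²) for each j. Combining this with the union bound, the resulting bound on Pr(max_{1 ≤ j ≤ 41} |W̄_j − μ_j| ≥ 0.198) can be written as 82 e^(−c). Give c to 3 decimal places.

10.193

Union bound over the 41 events: Pr(max_{1 ≤ j ≤ 41} |W̄_j − μ_j| ≥ 0.198) ≤ 41·2·exp(−2nε²) = 82 exp(−2·130·0.198²).
So c = 2·130·0.198² = 10.1930.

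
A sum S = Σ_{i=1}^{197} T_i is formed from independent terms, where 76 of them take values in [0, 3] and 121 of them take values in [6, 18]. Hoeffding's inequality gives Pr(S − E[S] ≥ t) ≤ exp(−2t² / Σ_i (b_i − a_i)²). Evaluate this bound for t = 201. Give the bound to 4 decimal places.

Σ(b_i − a_i)² = 76·3² + 121·12² = 18108.
Exponent = 2·201² / 18108 = 4.46223.
Bound = exp(−4.46223) = 0.01154.

0.0115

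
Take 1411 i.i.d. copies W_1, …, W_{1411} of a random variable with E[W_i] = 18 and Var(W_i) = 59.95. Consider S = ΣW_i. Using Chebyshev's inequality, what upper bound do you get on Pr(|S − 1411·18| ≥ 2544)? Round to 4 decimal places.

0.0131

Var(S) = n·Var(W_i) = 1411·59.95 = 84589.45.
Chebyshev: Pr(|S − 1411·18| ≥ 2544) ≤ Var(S)/2544² = 84589.45/6471936 = 0.0131.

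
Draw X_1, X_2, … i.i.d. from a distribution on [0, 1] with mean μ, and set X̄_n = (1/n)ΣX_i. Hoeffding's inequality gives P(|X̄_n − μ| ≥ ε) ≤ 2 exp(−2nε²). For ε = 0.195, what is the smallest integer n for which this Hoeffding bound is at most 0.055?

48

Require 2·exp(−2nε²) ≤ 0.055, i.e. 2nε² ≥ ln(2/0.055) = 3.593569.
So n ≥ 3.593569 / (2·0.195²) = 47.253.
The smallest integer n is 48.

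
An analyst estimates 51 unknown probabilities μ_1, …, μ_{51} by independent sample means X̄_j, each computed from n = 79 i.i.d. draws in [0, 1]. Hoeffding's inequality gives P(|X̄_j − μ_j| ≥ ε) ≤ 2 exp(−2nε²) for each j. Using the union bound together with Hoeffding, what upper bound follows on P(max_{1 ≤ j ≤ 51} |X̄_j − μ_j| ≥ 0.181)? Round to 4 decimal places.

0.5762

Per-experiment Hoeffding bound: 2·exp(−2·79·0.181²) = 2·exp(−5.17624) = 0.011298.
Union bound over 51 events: 51·0.011298 = 0.57622.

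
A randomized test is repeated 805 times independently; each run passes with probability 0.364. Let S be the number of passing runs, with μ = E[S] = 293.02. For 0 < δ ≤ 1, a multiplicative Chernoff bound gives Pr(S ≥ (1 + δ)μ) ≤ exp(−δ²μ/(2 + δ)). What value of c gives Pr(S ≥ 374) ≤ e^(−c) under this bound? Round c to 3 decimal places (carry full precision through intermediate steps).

9.831

Write 374 = (1 + δ)μ, so δ = 374/293.02 − 1 = 0.2763634…
Then the exponent is δ²μ/(2 + δ) = (374 − μ)² / (μ·(2 + δ)) = 9.831430.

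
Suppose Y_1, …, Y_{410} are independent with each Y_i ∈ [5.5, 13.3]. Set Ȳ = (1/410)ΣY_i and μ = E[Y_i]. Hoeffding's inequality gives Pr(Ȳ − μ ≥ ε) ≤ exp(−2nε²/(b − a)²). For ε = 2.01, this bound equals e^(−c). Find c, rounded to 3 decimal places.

c = 2nε²/(b − a)² = 2·410·2.01² / 7.8² = 54.4524.

54.452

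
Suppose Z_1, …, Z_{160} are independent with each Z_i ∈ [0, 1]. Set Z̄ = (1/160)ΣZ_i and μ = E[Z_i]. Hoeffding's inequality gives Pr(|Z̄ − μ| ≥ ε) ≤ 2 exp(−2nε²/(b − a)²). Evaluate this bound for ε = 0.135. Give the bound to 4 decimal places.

0.0059

Exponent: 2nε²/(b − a)² = 2·160·0.135² / 1² = 5.83200.
Bound = 2·exp(−5.83200) = 0.00586.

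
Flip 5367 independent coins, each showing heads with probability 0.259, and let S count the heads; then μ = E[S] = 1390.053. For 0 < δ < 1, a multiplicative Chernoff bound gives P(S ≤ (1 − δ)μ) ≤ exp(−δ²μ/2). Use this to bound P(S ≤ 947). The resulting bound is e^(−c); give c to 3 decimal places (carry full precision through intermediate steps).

70.607

Write 947 = (1 − δ)μ, so δ = 1 − 947/1390.053 = 0.318731…
Then the exponent is δ²μ/2 = (μ − 947)²/(2μ) = 70.607366.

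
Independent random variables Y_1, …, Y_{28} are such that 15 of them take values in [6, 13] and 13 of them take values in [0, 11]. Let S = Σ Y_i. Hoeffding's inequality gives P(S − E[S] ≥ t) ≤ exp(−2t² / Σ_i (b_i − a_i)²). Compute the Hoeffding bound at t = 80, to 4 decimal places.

0.0039

Σ(b_i − a_i)² = 15·7² + 13·11² = 2308.
Exponent = 2·80² / 2308 = 5.54593.
Bound = exp(−5.54593) = 0.00390.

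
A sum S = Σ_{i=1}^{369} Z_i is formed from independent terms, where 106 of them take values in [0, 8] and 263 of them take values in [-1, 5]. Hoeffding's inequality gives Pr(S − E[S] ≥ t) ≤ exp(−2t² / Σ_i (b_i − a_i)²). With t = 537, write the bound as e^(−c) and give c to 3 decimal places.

35.487

Σ(b_i − a_i)² = 106·8² + 263·6² = 16252.
c = 2t² / 16252 = 2·537² / 16252 = 35.4872.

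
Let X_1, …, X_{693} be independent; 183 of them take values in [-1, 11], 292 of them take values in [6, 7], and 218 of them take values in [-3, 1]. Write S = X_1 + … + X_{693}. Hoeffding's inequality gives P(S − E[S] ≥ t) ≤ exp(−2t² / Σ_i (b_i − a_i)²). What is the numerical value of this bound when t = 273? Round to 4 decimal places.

0.0071

Σ(b_i − a_i)² = 183·12² + 292·1² + 218·4² = 30132.
Exponent = 2·273² / 30132 = 4.94683.
Bound = exp(−4.94683) = 0.00711.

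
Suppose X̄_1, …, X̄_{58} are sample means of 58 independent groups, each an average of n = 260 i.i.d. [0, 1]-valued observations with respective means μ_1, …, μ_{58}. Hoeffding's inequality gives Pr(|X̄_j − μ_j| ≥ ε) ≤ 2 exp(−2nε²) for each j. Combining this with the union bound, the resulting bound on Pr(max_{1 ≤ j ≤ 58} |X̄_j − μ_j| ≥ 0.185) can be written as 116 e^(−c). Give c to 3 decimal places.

17.797

Union bound over the 58 events: Pr(max_{1 ≤ j ≤ 58} |X̄_j − μ_j| ≥ 0.185) ≤ 58·2·exp(−2nε²) = 116 exp(−2·260·0.185²).
So c = 2·260·0.185² = 17.7970.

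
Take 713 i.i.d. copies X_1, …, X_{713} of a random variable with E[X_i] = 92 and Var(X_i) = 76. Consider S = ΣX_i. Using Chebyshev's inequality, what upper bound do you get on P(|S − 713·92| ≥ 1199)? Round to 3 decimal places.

0.038

Var(S) = n·Var(X_i) = 713·76 = 54188.
Chebyshev: P(|S − 713·92| ≥ 1199) ≤ Var(S)/1199² = 54188/1437601 = 0.0377.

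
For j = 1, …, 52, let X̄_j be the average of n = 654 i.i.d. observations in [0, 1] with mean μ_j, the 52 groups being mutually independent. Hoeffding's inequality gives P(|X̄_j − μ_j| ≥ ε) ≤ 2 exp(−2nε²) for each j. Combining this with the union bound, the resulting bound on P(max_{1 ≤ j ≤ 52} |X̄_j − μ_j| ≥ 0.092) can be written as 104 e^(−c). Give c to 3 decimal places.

11.071

Union bound over the 52 events: P(max_{1 ≤ j ≤ 52} |X̄_j − μ_j| ≥ 0.092) ≤ 52·2·exp(−2nε²) = 104 exp(−2·654·0.092²).
So c = 2·654·0.092² = 11.0709.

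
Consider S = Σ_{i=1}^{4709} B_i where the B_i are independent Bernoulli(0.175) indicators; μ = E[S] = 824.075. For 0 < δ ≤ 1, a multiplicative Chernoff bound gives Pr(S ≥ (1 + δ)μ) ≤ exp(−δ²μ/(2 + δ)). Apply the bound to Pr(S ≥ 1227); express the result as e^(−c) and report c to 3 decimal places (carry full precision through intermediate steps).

Write 1227 = (1 + δ)μ, so δ = 1227/824.075 − 1 = 0.4889421…
Then the exponent is δ²μ/(2 + δ) = (1227 − μ)² / (μ·(2 + δ)) = 79.152910.

79.153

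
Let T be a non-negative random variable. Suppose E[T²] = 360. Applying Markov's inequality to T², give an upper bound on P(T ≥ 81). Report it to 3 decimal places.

0.055

Since T ≥ 0, the event {T ≥ 81} is the same as {T² ≥ 6561}.
Markov's inequality applied to T² gives P(T² ≥ 6561) ≤ E[T²]/6561 = 360/6561 = 0.0549.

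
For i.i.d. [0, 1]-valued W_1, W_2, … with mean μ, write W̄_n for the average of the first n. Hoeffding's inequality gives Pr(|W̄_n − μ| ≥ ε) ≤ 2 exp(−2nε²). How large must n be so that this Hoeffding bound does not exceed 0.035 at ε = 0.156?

84

Require 2·exp(−2nε²) ≤ 0.035, i.e. 2nε² ≥ ln(2/0.035) = 4.045554.
So n ≥ 4.045554 / (2·0.156²) = 83.119.
The smallest integer n is 84.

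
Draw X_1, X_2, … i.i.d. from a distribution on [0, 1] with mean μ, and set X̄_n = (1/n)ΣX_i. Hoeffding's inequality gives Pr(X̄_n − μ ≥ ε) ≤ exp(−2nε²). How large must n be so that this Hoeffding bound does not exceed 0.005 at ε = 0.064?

647

Require exp(−2nε²) ≤ 0.005, i.e. 2nε² ≥ ln(1/0.005) = 5.298317.
So n ≥ 5.298317 / (2·0.064²) = 646.767.
The smallest integer n is 647.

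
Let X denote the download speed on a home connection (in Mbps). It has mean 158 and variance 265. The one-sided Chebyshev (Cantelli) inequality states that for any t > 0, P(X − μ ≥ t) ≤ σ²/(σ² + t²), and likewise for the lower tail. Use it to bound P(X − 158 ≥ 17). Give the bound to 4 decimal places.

Here σ² = 265 and t = 17, so σ² + t² = 554.
Cantelli's bound: 265/554 = 0.4783.

0.4783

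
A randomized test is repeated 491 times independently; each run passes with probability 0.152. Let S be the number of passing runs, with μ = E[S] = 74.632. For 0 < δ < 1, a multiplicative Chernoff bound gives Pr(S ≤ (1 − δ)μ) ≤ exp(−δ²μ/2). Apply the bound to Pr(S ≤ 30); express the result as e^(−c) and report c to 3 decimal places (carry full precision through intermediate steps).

Write 30 = (1 − δ)μ, so δ = 1 − 30/74.632 = 0.5980277…
Then the exponent is δ²μ/2 = (μ − 30)²/(2μ) = 13.345585.

13.346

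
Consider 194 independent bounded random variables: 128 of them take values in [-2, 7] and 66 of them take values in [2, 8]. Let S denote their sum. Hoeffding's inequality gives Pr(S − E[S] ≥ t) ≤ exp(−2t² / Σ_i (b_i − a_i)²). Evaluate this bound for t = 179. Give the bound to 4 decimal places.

0.0065

Σ(b_i − a_i)² = 128·9² + 66·6² = 12744.
Exponent = 2·179² / 12744 = 5.02841.
Bound = exp(−5.02841) = 0.00655.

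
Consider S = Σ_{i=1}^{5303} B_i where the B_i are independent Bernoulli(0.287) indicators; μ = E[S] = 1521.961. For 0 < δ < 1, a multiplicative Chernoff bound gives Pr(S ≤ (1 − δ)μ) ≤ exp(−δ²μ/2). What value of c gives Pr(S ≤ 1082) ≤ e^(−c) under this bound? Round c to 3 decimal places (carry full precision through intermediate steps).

Write 1082 = (1 − δ)μ, so δ = 1 − 1082/1521.961 = 0.2890751…
Then the exponent is δ²μ/2 = (μ − 1082)²/(2μ) = 63.590881.

63.591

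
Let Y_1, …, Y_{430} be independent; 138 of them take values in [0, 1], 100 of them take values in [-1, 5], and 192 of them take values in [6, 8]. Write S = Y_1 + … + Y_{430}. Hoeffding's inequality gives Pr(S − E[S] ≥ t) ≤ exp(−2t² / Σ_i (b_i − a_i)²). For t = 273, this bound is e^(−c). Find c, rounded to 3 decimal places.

Σ(b_i − a_i)² = 138·1² + 100·6² + 192·2² = 4506.
c = 2t² / 4506 = 2·273² / 4506 = 33.0799.

33.080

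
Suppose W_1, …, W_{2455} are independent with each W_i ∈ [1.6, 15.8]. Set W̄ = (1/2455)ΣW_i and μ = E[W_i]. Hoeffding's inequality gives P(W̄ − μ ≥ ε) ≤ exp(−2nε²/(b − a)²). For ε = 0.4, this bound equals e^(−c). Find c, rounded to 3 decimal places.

c = 2nε²/(b − a)² = 2·2455·0.4² / 14.2² = 3.8961.

3.896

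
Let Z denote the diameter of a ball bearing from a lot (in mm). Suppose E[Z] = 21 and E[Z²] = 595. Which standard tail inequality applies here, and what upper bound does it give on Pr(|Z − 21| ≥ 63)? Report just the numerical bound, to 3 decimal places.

The first two moments determine the variance, so Chebyshev's inequality is the sharpest standard bound available.
Var(Z) = E[Z²] − (E[Z])² = 595 − 441 = 154.
Chebyshev's inequality: Pr(|Z − μ| ≥ t) ≤ Var(Z)/t² = 154/3969 = 0.0388.

0.039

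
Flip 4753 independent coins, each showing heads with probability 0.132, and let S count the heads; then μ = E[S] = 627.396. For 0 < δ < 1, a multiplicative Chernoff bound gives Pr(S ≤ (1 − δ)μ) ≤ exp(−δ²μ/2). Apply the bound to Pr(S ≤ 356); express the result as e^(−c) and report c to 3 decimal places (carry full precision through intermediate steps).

58.700

Write 356 = (1 − δ)μ, so δ = 1 − 356/627.396 = 0.4325753…
Then the exponent is δ²μ/2 = (μ − 356)²/(2μ) = 58.699600.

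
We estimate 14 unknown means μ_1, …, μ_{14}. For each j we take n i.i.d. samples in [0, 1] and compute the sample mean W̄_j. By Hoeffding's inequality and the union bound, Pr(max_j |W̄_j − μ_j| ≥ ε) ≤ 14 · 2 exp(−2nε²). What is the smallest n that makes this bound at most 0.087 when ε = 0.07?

Need 2·14·exp(−2nε²) ≤ 0.087, i.e. exp(−2nε²) ≤ 0.087/28.
So 2nε² ≥ ln(28/0.087) = 5.774052.
Hence n ≥ 5.774052/(2·0.07²) = 589.189.
The smallest integer n is 590.

590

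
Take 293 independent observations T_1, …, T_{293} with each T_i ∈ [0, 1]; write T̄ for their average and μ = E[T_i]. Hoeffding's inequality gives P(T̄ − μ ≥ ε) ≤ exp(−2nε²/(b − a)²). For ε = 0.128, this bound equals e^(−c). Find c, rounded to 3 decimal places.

c = 2nε²/(b − a)² = 2·293·0.128² / 1² = 9.6010.

9.601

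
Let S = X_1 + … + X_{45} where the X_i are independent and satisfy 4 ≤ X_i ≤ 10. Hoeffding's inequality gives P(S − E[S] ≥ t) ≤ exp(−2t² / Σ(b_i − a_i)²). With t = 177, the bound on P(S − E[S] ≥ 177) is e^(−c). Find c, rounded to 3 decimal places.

Σ(b_i − a_i)² = 45·(6)² = 1620.
c = 2t²/1620 = 2·177²/1620 = 38.6778.

38.678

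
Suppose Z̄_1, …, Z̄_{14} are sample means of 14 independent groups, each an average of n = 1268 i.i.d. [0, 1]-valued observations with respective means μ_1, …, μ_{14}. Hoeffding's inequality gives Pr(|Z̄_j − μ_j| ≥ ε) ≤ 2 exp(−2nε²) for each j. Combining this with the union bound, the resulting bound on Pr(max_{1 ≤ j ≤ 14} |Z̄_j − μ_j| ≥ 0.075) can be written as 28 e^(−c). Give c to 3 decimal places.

14.265

Union bound over the 14 events: Pr(max_{1 ≤ j ≤ 14} |Z̄_j − μ_j| ≥ 0.075) ≤ 14·2·exp(−2nε²) = 28 exp(−2·1268·0.075²).
So c = 2·1268·0.075² = 14.2650.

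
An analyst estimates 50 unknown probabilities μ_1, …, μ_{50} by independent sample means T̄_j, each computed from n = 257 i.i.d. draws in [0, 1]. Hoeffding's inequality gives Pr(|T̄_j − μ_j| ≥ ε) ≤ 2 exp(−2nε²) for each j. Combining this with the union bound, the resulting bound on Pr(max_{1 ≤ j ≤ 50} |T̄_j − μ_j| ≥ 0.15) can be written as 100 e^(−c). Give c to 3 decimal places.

11.565

Union bound over the 50 events: Pr(max_{1 ≤ j ≤ 50} |T̄_j − μ_j| ≥ 0.15) ≤ 50·2·exp(−2nε²) = 100 exp(−2·257·0.15²).
So c = 2·257·0.15² = 11.5650.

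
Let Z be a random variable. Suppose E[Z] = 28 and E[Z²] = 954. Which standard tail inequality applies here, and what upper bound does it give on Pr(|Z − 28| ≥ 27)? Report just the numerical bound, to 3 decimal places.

The first two moments determine the variance, so Chebyshev's inequality is the sharpest standard bound available.
Var(Z) = E[Z²] − (E[Z])² = 954 − 784 = 170.
Chebyshev's inequality: Pr(|Z − μ| ≥ t) ≤ Var(Z)/t² = 170/729 = 0.2332.

0.233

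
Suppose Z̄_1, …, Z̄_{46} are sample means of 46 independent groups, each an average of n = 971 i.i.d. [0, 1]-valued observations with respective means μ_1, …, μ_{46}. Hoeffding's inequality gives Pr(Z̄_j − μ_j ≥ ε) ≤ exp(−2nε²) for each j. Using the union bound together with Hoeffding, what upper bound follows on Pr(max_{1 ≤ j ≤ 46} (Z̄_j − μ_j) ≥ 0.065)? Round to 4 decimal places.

0.0126

Per-experiment Hoeffding bound: exp(−2·971·0.065²) = exp(−8.20495) = 0.0002733.
Union bound over 46 events: 46·0.0002733 = 0.01257.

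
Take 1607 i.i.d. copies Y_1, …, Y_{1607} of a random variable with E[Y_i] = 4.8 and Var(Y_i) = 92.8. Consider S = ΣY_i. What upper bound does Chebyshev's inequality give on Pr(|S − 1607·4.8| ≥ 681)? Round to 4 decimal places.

Var(S) = n·Var(Y_i) = 1607·92.8 = 149129.6.
Chebyshev: Pr(|S − 1607·4.8| ≥ 681) ≤ Var(S)/681² = 149129.6/463761 = 0.3216.

0.3216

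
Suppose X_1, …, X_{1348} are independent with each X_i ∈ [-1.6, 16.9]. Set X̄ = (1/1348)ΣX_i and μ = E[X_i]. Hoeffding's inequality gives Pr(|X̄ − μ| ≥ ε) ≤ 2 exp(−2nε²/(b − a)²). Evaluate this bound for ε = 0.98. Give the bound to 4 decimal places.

0.0010

Exponent: 2nε²/(b − a)² = 2·1348·0.98² / 18.5² = 7.56534.
Bound = 2·exp(−7.56534) = 0.00104.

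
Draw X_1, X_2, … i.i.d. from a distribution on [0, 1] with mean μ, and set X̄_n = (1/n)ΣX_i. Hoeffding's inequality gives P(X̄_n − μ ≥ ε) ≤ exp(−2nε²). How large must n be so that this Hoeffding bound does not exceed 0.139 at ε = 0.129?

60

Require exp(−2nε²) ≤ 0.139, i.e. 2nε² ≥ ln(1/0.139) = 1.973281.
So n ≥ 1.973281 / (2·0.129²) = 59.290.
The smallest integer n is 60.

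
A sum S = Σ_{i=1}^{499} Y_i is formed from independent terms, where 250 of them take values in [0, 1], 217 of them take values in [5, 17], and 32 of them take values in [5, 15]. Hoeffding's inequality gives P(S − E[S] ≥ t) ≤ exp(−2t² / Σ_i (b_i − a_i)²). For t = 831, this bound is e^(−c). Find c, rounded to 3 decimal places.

Σ(b_i − a_i)² = 250·1² + 217·12² + 32·10² = 34698.
c = 2t² / 34698 = 2·831² / 34698 = 39.8041.

39.804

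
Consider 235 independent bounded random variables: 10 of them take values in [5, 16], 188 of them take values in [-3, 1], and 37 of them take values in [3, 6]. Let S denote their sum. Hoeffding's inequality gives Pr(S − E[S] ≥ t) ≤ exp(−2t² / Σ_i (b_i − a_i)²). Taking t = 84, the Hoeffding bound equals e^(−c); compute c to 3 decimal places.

Σ(b_i − a_i)² = 10·11² + 188·4² + 37·3² = 4551.
c = 2t² / 4551 = 2·84² / 4551 = 3.1009.

3.101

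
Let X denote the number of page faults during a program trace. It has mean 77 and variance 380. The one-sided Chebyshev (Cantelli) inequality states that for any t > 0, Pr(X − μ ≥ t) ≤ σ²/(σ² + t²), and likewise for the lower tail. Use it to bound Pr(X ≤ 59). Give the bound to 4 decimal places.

Here σ² = 380 and t = 18, so σ² + t² = 704.
Cantelli's bound: 380/704 = 0.5398.

0.5398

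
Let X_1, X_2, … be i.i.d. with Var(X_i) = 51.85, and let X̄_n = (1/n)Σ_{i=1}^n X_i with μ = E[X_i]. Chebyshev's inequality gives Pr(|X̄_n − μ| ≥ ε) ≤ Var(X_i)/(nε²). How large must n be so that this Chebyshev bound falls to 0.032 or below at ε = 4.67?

Require 51.85/(n·4.67²) ≤ 0.032, i.e. n ≥ 51.85/(0.032·4.67²) = 74.296.
The smallest integer n is 75.

75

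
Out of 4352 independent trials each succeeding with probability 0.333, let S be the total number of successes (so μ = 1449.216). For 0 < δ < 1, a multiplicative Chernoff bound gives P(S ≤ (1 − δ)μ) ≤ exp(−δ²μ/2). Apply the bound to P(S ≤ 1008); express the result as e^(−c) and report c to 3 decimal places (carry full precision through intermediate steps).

Write 1008 = (1 − δ)μ, so δ = 1 − 1008/1449.216 = 0.3044515…
Then the exponent is δ²μ/2 = (μ − 1008)²/(2μ) = 67.164439.

67.164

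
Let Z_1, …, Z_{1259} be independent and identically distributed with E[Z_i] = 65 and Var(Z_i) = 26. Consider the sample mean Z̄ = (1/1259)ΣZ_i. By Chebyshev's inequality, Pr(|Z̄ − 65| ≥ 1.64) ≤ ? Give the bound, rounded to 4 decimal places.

Var(Z̄) = Var(Z_i)/n = 26/1259 = 0.020651.
Chebyshev: Pr(|Z̄ − 65| ≥ 1.64) ≤ Var(Z̄)/(1.64)² = 26/(1259·1.64²) = 0.0077.

0.0077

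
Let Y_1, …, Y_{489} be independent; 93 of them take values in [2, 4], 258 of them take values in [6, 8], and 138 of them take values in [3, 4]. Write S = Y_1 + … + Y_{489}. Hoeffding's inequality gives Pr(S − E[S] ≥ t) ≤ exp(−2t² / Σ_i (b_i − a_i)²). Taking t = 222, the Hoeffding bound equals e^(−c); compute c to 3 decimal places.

63.922

Σ(b_i − a_i)² = 93·2² + 258·2² + 138·1² = 1542.
c = 2t² / 1542 = 2·222² / 1542 = 63.9222.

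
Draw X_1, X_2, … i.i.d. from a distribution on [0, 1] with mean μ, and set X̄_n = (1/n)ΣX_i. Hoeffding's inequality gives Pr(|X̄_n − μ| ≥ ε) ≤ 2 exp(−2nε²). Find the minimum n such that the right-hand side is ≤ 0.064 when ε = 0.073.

323

Require 2·exp(−2nε²) ≤ 0.064, i.e. 2nε² ≥ ln(2/0.064) = 3.442019.
So n ≥ 3.442019 / (2·0.073²) = 322.952.
The smallest integer n is 323.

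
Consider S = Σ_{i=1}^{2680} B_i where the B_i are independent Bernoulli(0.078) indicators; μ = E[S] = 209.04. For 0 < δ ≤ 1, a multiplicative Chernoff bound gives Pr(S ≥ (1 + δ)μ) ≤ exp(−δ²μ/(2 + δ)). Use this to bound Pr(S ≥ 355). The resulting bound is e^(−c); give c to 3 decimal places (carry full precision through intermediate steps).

37.771

Write 355 = (1 + δ)μ, so δ = 355/209.04 − 1 = 0.6982396…
Then the exponent is δ²μ/(2 + δ) = (355 − μ)² / (μ·(2 + δ)) = 37.770941.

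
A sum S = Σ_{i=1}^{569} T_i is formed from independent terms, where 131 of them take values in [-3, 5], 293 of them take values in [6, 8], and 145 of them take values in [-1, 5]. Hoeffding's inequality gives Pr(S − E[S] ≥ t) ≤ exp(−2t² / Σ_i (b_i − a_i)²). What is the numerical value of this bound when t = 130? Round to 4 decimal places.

Σ(b_i − a_i)² = 131·8² + 293·2² + 145·6² = 14776.
Exponent = 2·130² / 14776 = 2.28749.
Bound = exp(−2.28749) = 0.10152.

0.1015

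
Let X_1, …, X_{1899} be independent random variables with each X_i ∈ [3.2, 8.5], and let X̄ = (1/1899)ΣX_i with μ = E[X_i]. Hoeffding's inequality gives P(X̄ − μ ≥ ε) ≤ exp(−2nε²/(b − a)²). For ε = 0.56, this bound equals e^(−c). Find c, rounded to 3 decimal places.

42.401

c = 2nε²/(b − a)² = 2·1899·0.56² / 5.3² = 42.4013.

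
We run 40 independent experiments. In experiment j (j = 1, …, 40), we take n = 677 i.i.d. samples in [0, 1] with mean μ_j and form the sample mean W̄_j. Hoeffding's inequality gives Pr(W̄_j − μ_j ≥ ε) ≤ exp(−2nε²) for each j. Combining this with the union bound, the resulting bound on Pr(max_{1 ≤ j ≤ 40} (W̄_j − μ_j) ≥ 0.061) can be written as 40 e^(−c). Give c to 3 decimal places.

5.038

Union bound over the 40 events: Pr(max_{1 ≤ j ≤ 40} (W̄_j − μ_j) ≥ 0.061) ≤ 40·exp(−2nε²) = 40 exp(−2·677·0.061²).
So c = 2·677·0.061² = 5.0382.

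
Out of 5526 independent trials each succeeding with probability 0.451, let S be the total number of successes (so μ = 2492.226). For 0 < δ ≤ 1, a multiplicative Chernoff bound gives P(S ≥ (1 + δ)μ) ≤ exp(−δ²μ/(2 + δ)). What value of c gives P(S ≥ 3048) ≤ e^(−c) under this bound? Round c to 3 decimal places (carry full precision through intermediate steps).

55.753

Write 3048 = (1 + δ)μ, so δ = 3048/2492.226 − 1 = 0.2230031…
Then the exponent is δ²μ/(2 + δ) = (3048 − μ)² / (μ·(2 + δ)) = 55.753094.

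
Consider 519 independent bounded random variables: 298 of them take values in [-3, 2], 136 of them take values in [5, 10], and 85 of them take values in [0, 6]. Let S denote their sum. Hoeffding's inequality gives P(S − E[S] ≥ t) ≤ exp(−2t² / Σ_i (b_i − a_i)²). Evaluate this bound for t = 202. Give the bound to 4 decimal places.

Σ(b_i − a_i)² = 298·5² + 136·5² + 85·6² = 13910.
Exponent = 2·202² / 13910 = 5.86686.
Bound = exp(−5.86686) = 0.00283.

0.0028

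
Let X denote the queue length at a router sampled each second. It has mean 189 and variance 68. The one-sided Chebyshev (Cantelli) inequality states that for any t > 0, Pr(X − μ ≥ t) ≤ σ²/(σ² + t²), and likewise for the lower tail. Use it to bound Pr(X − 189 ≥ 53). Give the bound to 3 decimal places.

0.024

Here σ² = 68 and t = 53, so σ² + t² = 2877.
Cantelli's bound: 68/2877 = 0.0236.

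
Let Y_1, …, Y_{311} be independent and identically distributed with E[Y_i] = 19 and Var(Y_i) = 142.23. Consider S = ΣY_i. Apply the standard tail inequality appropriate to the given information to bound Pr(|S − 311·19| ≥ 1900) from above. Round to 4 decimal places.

With mean and variance of each term known, Chebyshev's inequality bounds the deviation of the sum (or sample mean).
Var(S) = n·Var(Y_i) = 311·142.23 = 44233.53.
Chebyshev: Pr(|S − 311·19| ≥ 1900) ≤ Var(S)/1900² = 44233.53/3610000 = 0.0123.

0.0123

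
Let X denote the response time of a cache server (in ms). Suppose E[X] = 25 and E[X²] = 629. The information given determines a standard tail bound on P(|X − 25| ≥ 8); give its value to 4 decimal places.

The first two moments determine the variance, so Chebyshev's inequality is the sharpest standard bound available.
Var(X) = E[X²] − (E[X])² = 629 − 625 = 4.
Chebyshev's inequality: P(|X − μ| ≥ t) ≤ Var(X)/t² = 4/64 = 0.0625.

0.0625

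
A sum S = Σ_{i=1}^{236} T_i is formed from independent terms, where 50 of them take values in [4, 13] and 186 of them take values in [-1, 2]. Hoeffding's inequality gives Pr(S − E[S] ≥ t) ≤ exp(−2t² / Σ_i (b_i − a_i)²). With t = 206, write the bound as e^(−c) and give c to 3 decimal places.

Σ(b_i − a_i)² = 50·9² + 186·3² = 5724.
c = 2t² / 5724 = 2·206² / 5724 = 14.8274.

14.827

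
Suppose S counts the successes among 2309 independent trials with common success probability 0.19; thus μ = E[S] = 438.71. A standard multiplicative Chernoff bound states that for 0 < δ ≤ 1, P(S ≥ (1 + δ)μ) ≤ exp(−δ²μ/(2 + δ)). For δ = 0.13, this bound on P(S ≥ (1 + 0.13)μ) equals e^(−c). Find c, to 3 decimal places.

3.481

c = δ²μ/(2 + δ) = 0.13²·438.71/(2 + 0.13) = 3.4808.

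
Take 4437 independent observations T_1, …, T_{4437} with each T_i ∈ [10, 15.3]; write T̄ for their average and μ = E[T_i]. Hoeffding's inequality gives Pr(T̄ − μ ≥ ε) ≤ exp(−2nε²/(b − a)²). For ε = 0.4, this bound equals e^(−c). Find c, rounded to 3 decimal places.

c = 2nε²/(b − a)² = 2·4437·0.4² / 5.3² = 50.5461.

50.546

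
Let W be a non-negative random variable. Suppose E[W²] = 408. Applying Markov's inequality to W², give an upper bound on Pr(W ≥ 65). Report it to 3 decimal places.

Since W ≥ 0, the event {W ≥ 65} is the same as {W² ≥ 4225}.
Markov's inequality applied to W² gives Pr(W² ≥ 4225) ≤ E[W²]/4225 = 408/4225 = 0.0966.

0.097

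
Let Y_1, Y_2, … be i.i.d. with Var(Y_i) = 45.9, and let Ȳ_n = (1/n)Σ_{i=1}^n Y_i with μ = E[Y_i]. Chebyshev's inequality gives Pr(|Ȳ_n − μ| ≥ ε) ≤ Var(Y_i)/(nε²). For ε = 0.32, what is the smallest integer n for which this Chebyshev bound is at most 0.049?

9148

Require 45.9/(n·0.32²) ≤ 0.049, i.e. n ≥ 45.9/(0.049·0.32²) = 9147.800.
The smallest integer n is 9148.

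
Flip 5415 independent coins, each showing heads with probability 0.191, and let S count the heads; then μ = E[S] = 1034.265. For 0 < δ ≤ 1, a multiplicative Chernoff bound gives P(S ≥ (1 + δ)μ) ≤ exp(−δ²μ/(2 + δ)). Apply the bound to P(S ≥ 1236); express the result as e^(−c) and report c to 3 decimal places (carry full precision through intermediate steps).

17.926

Write 1236 = (1 + δ)μ, so δ = 1236/1034.265 − 1 = 0.1950516…
Then the exponent is δ²μ/(2 + δ) = (1236 − μ)² / (μ·(2 + δ)) = 17.926106.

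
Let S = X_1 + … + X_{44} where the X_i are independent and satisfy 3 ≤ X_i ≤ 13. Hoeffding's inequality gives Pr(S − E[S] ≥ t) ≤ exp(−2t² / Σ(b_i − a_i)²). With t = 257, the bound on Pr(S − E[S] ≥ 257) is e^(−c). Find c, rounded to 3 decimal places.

30.022

Σ(b_i − a_i)² = 44·(10)² = 4400.
c = 2t²/4400 = 2·257²/4400 = 30.0223.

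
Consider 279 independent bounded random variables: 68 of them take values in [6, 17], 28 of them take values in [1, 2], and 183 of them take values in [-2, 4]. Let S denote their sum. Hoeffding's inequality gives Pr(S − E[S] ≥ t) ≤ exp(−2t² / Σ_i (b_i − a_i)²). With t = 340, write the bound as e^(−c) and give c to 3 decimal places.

15.575

Σ(b_i − a_i)² = 68·11² + 28·1² + 183·6² = 14844.
c = 2t² / 14844 = 2·340² / 14844 = 15.5753.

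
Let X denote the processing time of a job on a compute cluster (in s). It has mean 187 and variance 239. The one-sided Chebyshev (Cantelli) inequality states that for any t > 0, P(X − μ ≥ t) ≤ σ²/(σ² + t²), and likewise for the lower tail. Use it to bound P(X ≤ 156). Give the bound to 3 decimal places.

0.199

Here σ² = 239 and t = 31, so σ² + t² = 1200.
Cantelli's bound: 239/1200 = 0.1992.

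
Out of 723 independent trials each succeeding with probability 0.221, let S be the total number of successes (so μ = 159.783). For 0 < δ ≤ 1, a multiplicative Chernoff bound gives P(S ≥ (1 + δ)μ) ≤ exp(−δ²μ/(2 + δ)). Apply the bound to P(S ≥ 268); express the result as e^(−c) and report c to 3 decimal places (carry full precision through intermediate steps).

Write 268 = (1 + δ)μ, so δ = 268/159.783 − 1 = 0.6772748…
Then the exponent is δ²μ/(2 + δ) = (268 − μ)² / (μ·(2 + δ)) = 27.375840.

27.376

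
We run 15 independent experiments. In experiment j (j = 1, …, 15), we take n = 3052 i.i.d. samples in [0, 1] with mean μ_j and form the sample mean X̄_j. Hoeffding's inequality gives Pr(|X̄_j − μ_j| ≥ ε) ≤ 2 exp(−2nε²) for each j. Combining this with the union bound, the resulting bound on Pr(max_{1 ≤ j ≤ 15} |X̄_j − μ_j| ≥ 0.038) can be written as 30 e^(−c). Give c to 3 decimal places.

Union bound over the 15 events: Pr(max_{1 ≤ j ≤ 15} |X̄_j − μ_j| ≥ 0.038) ≤ 15·2·exp(−2nε²) = 30 exp(−2·3052·0.038²).
So c = 2·3052·0.038² = 8.8142.

8.814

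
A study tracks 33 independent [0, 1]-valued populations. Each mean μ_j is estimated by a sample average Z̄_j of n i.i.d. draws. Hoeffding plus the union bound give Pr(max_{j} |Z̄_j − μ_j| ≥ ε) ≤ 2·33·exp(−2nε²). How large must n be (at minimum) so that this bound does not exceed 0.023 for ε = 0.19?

111

Need 2·33·exp(−2nε²) ≤ 0.023, i.e. exp(−2nε²) ≤ 0.023/66.
So 2nε² ≥ ln(66/0.023) = 7.961916.
Hence n ≥ 7.961916/(2·0.19²) = 110.276.
The smallest integer n is 111.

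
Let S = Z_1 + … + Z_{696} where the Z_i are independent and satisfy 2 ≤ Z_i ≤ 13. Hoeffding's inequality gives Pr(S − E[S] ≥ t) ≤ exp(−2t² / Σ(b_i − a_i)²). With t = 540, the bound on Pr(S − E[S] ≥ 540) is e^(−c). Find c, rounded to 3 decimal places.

Σ(b_i − a_i)² = 696·(11)² = 84216.
c = 2t²/84216 = 2·540²/84216 = 6.9250.

6.925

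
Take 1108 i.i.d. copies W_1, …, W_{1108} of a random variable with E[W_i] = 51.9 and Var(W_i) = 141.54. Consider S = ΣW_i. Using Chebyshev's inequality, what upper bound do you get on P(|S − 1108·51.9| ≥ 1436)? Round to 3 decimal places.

Var(S) = n·Var(W_i) = 1108·141.54 = 156826.32.
Chebyshev: P(|S − 1108·51.9| ≥ 1436) ≤ Var(S)/1436² = 156826.32/2062096 = 0.0761.

0.076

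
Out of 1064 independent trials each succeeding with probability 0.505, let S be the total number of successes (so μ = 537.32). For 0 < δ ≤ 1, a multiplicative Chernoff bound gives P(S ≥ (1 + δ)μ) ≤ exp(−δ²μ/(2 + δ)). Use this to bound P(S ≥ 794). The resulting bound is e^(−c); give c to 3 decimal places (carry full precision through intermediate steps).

Write 794 = (1 + δ)μ, so δ = 794/537.32 − 1 = 0.4777042…
Then the exponent is δ²μ/(2 + δ) = (794 − μ)² / (μ·(2 + δ)) = 49.488194.

49.488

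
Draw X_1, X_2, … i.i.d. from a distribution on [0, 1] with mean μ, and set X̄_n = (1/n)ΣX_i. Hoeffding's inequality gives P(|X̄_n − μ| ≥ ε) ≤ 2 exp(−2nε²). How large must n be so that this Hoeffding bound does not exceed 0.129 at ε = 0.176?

45

Require 2·exp(−2nε²) ≤ 0.129, i.e. 2nε² ≥ ln(2/0.129) = 2.741090.
So n ≥ 2.741090 / (2·0.176²) = 44.245.
The smallest integer n is 45.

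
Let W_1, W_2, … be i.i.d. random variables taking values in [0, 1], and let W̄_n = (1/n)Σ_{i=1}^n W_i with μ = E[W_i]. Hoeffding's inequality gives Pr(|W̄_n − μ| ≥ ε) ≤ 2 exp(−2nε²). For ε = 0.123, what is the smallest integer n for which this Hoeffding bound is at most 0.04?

130

Require 2·exp(−2nε²) ≤ 0.04, i.e. 2nε² ≥ ln(2/0.04) = 3.912023.
So n ≥ 3.912023 / (2·0.123²) = 129.289.
The smallest integer n is 130.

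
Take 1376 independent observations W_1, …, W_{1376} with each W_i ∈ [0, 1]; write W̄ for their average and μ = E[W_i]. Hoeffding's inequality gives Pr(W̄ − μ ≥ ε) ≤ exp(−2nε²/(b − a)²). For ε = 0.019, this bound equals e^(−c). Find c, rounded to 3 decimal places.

c = 2nε²/(b − a)² = 2·1376·0.019² / 1² = 0.9935.

0.993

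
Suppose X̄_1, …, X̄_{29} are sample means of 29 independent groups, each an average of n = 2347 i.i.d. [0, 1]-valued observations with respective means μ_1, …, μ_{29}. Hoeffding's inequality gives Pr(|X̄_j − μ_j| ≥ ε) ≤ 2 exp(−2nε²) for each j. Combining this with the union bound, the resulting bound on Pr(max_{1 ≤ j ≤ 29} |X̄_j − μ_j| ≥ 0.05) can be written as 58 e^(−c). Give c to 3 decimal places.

Union bound over the 29 events: Pr(max_{1 ≤ j ≤ 29} |X̄_j − μ_j| ≥ 0.05) ≤ 29·2·exp(−2nε²) = 58 exp(−2·2347·0.05²).
So c = 2·2347·0.05² = 11.7350.

11.735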